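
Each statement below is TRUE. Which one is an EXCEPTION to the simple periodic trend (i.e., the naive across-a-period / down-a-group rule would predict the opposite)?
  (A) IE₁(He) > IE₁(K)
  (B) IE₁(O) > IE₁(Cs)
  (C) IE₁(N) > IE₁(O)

The general trend: first ionisation energy increases across a period and decreases down a group.
(A) He (period 1, group 18) vs K (period 4, group 1): the stated order agrees with the simple trend.
(B) O (period 2, group 16) vs Cs (period 6, group 1): the stated order agrees with the simple trend.
(C) N (period 2, group 15) vs O (period 2, group 16): the stated order contradicts the simple trend.
The exception is (C): pairing an electron in O's 2p⁴ costs repulsion energy, so O ionizes more easily than half-filled N (2p³).

(C)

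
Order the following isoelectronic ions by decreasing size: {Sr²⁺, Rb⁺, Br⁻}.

All of these have 36 electrons, so size is governed by nuclear charge alone: the more protons, the stronger the pull on the same electron cloud, and the smaller the ion.
Nuclear charges: Sr²⁺ (Z=38), Rb⁺ (Z=37), Br⁻ (Z=35).
Largest to smallest: Br⁻ > Rb⁺ > Sr²⁺.

Br⁻ > Rb⁺ > Sr²⁺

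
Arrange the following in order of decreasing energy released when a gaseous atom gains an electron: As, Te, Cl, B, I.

Cl, I, Te, As, B

B is in period 2, group 13; Cl is in period 3, group 17; As is in period 4, group 15; Te is in period 5, group 16; I is in period 5, group 17.
Electron affinity generally becomes more exothermic across a period toward the halogens and less exothermic down a group.
Here both period and group differ, so the two effects have to be weighed against each other.
As > B: period and group pull opposite ways; the across-period shift dominates (78 vs 27 kJ/mol).
Te > As: the two effects oppose for this pair; the across-period effect wins (190 vs 78 kJ/mol).
I > Te: both are in period 5; the period trend gives I the larger value.
Cl > I: Cl sits above I in group 17, so the down-group effect alone puts Cl higher.
For reference (kJ/mol): B 27, Cl 349, As 78, Te 190, I 295.
So from highest to lowest: Cl > I > Te > As > B.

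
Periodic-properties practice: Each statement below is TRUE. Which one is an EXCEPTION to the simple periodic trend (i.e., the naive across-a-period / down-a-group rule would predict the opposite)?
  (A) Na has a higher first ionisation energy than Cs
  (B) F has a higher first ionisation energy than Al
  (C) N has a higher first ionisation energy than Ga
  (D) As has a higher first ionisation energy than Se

(D)

The general trend: first ionisation energy increases across a period and decreases down a group.
(A) Na (period 3, group 1) vs Cs (period 6, group 1): the stated order agrees with the simple trend.
(B) F (period 2, group 17) vs Al (period 3, group 13): the stated order agrees with the simple trend.
(C) N (period 2, group 15) vs Ga (period 4, group 13): the stated order agrees with the simple trend.
(D) As (period 4, group 15) vs Se (period 4, group 16): the stated order contradicts the simple trend.
The exception is (D): Se (4p⁴) ionizes more easily than half-filled As (4p³).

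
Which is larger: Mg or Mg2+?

Mg

Forming Mg2+ removes 2 electrons from Mg. Fewer electrons for the same nuclear charge means less shielding and a higher Z_eff on the remaining electrons, and for main-group metals the entire outer shell is lost.
A cation is smaller than its parent atom: Mg2+ < Mg.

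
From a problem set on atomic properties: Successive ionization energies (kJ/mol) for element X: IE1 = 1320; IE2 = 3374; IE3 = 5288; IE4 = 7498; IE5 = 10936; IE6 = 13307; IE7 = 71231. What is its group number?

Look for the largest jump between consecutive ionization energies: IE7/IE6 ≈ 5.4, far larger than any earlier ratio.
That jump marks the point where a core electron is being removed. So the atom has 6 valence electrons.
A main-group element with 6 valence electrons is in group 16.

Group 16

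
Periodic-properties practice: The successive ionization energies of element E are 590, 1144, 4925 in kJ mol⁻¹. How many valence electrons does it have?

Look for the largest jump between consecutive ionization energies: IE3/IE2 ≈ 4.3, far larger than any earlier ratio.
That jump marks the point where a core electron is being removed. So the atom has 2 valence electrons.

2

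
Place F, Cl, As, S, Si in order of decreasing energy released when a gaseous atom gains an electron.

F is in period 2, group 17; Si is in period 3, group 14; S is in period 3, group 16; Cl is in period 3, group 17; As is in period 4, group 15.
Electron affinity generally becomes more exothermic across a period toward the halogens and less exothermic down a group.
Here both period and group differ, so the two effects have to be weighed against each other.
Si > As: the two effects oppose for this pair; the down-group effect wins (134 vs 78 kJ/mol).
S > Si: both are in period 3; the period trend gives S the larger value.
F > S: both effects reinforce here, so F is clearly the higher of the two.
Cl > F: this pair runs against the simple trend — see the exception note.
Note the exception: Cl has a higher electron affinity than F, contrary to the simple trend — F's small 2p subshell makes the incoming electron feel strong e⁻–e⁻ repulsion, so Cl actually releases more energy on gaining an electron.
For reference (kJ/mol): F 328, Si 134, S 200, Cl 349, As 78.
So from highest to lowest: Cl > F > S > Si > As.

Cl > F > S > Si > As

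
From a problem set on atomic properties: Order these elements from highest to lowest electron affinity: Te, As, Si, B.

Electron affinity generally becomes more exothermic across a period toward the halogens and less exothermic down a group.
These sit on a diagonal, where the across-period and down-group effects partly cancel.
As > B: the two effects oppose for this pair; the across-period effect wins (78 vs 27 kJ/mol).
Si > As: the two effects oppose for this pair; the down-group effect wins (134 vs 78 kJ/mol).
Te > Si: the two effects oppose for this pair; the across-period effect wins (190 vs 134 kJ/mol).
For reference (kJ/mol): B 27, Si 134, As 78, Te 190.
So from highest to lowest: Te > Si > As > B.

Te, Si, As, B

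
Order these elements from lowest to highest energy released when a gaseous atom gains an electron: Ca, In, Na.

Ca < In < Na

Na is in period 3, group 1; Ca is in period 4, group 2; In is in period 5, group 13.
EA tends to increase across a period and decrease down a group, though the pattern is less regular than for IE or radius.
These sit on a diagonal, where the across-period and down-group effects partly cancel.
In > Ca: period and group pull opposite ways; the across-period shift dominates (29 vs 2 kJ/mol).
Na > In: the two effects oppose for this pair; the down-group effect wins (53 vs 29 kJ/mol).
For reference (kJ/mol): Na 53, Ca 2, In 29.
So from lowest to highest: Ca < In < Na.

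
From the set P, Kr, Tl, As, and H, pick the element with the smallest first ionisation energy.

First ionization energy rises across a period (greater Z_eff holds electrons more tightly) and falls down a group (valence electrons are farther from the nucleus).
These span different periods and groups, so the two trends combine.
As > Tl: relative to Tl, both the across-period and down-group shifts push As's first ionization energy up.
P > As: they share group 15; the group trend gives P the larger value.
H > P: the two effects oppose for this pair; the down-group effect wins (1312 vs 1012 kJ/mol).
Kr > H: period and group pull opposite ways; the across-period shift dominates (1351 vs 1312 kJ/mol).
Tabulated first ionization energy (kJ/mol): H 1312, P 1012, As 947, Kr 1351, Tl 589.
The smallest first ionisation energy among these belongs to Tl.

Tl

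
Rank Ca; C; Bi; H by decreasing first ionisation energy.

H is in period 1, group 1; C is in period 2, group 14; Ca is in period 4, group 2; Bi is in period 6, group 15.
First ionization energy rises across a period (greater Z_eff holds electrons more tightly) and falls down a group (valence electrons are farther from the nucleus).
These span different periods and groups, so the two trends combine.
Bi > Ca: period and group pull opposite ways; the across-period shift dominates (703 vs 590 kJ/mol).
C > Bi: period and group pull opposite ways; the down-group shift dominates (1086 vs 703 kJ/mol).
H > C: the two effects oppose for this pair; the down-group effect wins (1312 vs 1086 kJ/mol).
Tabulated first ionization energy (kJ/mol): H 1312, C 1086, Ca 590, Bi 703.
So from highest to lowest: H > C > Bi > Ca.

H > C > Bi > Ca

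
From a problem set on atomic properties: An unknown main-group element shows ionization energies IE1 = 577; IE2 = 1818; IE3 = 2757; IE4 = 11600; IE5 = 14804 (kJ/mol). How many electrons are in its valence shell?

3

Look for the largest jump between consecutive ionization energies: IE4/IE3 ≈ 4.2, far larger than any earlier ratio.
That jump marks the point where a core electron is being removed. So the atom has 3 valence electrons.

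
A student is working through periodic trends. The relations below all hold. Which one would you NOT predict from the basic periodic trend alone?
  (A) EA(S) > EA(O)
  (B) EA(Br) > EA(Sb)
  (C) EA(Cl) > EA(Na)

(A)

The general trend: electron affinity increases across a period and decreases down a group.
(A) S (period 3, group 16) vs O (period 2, group 16): the stated order contradicts the simple trend.
(B) Br (period 4, group 17) vs Sb (period 5, group 15): the stated order agrees with the simple trend.
(C) Cl (period 3, group 17) vs Na (period 3, group 1): the stated order agrees with the simple trend.
The exception is (A): the compact 2p subshell of O repels the added electron more than S's larger 3p does.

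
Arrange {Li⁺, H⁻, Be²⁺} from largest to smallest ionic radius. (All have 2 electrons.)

All of these have 2 electrons, so size is governed by nuclear charge alone: the more protons, the stronger the pull on the same electron cloud, and the smaller the ion.
Nuclear charges: Be²⁺ (Z=4), Li⁺ (Z=3), H⁻ (Z=1).
Largest to smallest: H⁻ > Li⁺ > Be²⁺.

H⁻, Li⁺, Be²⁺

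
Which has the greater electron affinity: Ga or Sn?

Sn

Ga is in period 4, group 13; Sn is in period 5, group 14.
Atoms with high Z_eff and room in the valence shell (especially the halogens) have the most exothermic electron affinities.
A diagonal step moves right (one effect) and down (the opposite effect) at once.
Sn > Ga: period and group pull opposite ways; the across-period shift dominates (107 vs 29 kJ/mol).
For reference (kJ/mol): Ga 29, Sn 107.
So Sn has the greater electron affinity (Sn > Ga).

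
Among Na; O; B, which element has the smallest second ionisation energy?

Consider each +1 ion: Na⁺ is the bare [Ne] core; O⁺ still has 5 valence electrons; B⁺ still has 2 valence electrons.
Core electrons are held far more tightly than valence electrons, so Na tops the IE_2 order.
Valence configurations: O⁺ [He]2s²2p³, B⁺ [He]2s².
Tabulated IE_2 (kJ/mol): Na 4562, O 3388, B 2427.
So the second ionization energies run B < O < Na.

B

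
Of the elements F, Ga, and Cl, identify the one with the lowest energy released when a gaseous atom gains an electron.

Ga

F is in period 2, group 17; Cl is in period 3, group 17; Ga is in period 4, group 13.
EA tends to increase across a period and decrease down a group, though the pattern is less regular than for IE or radius.
Neither a single period nor a single group — weigh both effects.
F > Ga: both effects reinforce here, so F is clearly the higher of the two.
Cl > F: this pair runs against the simple trend — see the exception note.
Note the exception: Cl has a higher electron affinity than F, contrary to the simple trend — F's small 2p subshell makes the incoming electron feel strong e⁻–e⁻ repulsion, so Cl actually releases more energy on gaining an electron.
Approximate values (kJ/mol): F 328, Cl 349, Ga 29.
The lowest energy released when a gaseous atom gains an electron among these belongs to Ga.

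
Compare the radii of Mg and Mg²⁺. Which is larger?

Mg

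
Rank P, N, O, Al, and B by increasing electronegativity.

Al, B, P, N, O

B is in period 2, group 13; N is in period 2, group 15; O is in period 2, group 16; Al is in period 3, group 13; P is in period 3, group 15.
Smaller atoms with higher effective nuclear charge are more electronegative.
Here both period and group differ, so the two effects have to be weighed against each other.
B > Al: they share group 13; the group trend gives B the larger value.
P > B: period and group pull opposite ways; the across-period shift dominates (2.19 vs 2.04).
N > P: N sits above P in group 15, so the down-group effect alone puts N higher.
O > N: O lies to the right of N in period 2, so the across-period effect alone puts O higher.
Tabulated electronegativity (Pauling): B 2.04, N 3.04, O 3.44, Al 1.61, P 2.19.
So from lowest to highest: Al < B < P < N < O.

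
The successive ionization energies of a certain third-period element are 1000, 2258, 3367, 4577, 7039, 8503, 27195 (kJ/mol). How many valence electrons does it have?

Look for the largest jump between consecutive ionization energies: IE7/IE6 ≈ 3.2, far larger than any earlier ratio.
That jump marks the point where a core electron is being removed. So the atom has 6 valence electrons.

6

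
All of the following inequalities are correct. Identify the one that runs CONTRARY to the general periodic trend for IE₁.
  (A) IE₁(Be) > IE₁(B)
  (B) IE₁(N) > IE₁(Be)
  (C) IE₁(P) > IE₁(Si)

(A)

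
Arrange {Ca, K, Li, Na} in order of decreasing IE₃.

Li > Na > Ca > K

The third ionization energy removes an electron from the +2 ion. For each element: Ca²⁺ is the bare [Ar] core; K²⁺ is already 1 electron into the core; Li²⁺ is already 1 electron into the core; Na²⁺ is already 1 electron into the core.
All of these are removing an electron from a noble-gas core or deeper; the smaller core (lower principal quantum number) is held far more tightly, and within a period the higher nuclear charge binds the same core more tightly.
Approximate IE_3 values (kJ/mol): Ca 4912, K 4420, Li 11815, Na 6910.
Putting it together, IE_3: K < Ca < Na < Li.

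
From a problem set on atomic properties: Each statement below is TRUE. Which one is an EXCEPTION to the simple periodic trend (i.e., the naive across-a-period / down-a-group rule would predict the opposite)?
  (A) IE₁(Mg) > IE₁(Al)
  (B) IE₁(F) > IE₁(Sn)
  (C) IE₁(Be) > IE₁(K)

(A)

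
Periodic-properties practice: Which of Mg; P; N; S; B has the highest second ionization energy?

N

After 1 electron has been removed, what remains? Mg⁺ still has 1 valence electron; P⁺ still has 4 valence electrons; N⁺ still has 4 valence electrons; S⁺ still has 5 valence electrons; B⁺ still has 2 valence electrons.
All are still removing valence electrons, so compare the +1 ions as you would atoms: IE_2 generally rises across a period (higher Z_eff) and falls down a group (larger shell), subject to the usual subshell exceptions.
Valence configurations: Mg⁺ [Ne]3s¹, P⁺ [Ne]3s²3p², N⁺ [He]2s²2p², S⁺ [Ne]3s²3p³, B⁺ [He]2s².
Approximate IE_2 values (kJ/mol): Mg 1451, P 1907, N 2856, S 2252, B 2427.
So the second ionization energies run Mg < P < S < B < N.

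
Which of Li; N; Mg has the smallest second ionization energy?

After 1 electron has been removed, what remains? Li⁺ is the bare [He] core; N⁺ still has 4 valence electrons; Mg⁺ still has 1 valence electron.
Core electrons are held far more tightly than valence electrons, so Li tops the IE_2 order.
Valence configurations: N⁺ [He]2s²2p², Mg⁺ [Ne]3s¹.
The numbers (kJ/mol): Li 7298, N 2856, Mg 1451.
Overall IE_2 order: Mg < N < Li.

Mg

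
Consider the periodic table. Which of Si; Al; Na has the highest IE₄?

The fourth ionization energy removes an electron from the +3 ion. For each element: Si³⁺ still has 1 valence electron; Al³⁺ is the bare [Ne] core; Na³⁺ is already 2 electrons into the core.
Pulling an electron out of a noble-gas core costs far more than removing a remaining valence electron, so Na and Al sit at the high end of IE_4.
Tabulated IE_4 (kJ/mol): Si 4356, Al 11577, Na 9543.
Putting it together, IE_4: Si < Na < Al.

Al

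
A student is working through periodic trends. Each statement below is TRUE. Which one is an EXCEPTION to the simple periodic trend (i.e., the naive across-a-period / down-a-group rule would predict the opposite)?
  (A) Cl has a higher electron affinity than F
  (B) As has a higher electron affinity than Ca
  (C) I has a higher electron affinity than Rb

(A)

The general trend: electron affinity increases across a period and decreases down a group.
(A) Cl (period 3, group 17) vs F (period 2, group 17): the stated order contradicts the simple trend.
(B) As (period 4, group 15) vs Ca (period 4, group 2): the stated order agrees with the simple trend.
(C) I (period 5, group 17) vs Rb (period 5, group 1): the stated order agrees with the simple trend.
The exception is (A): F's small 2p subshell makes the incoming electron feel strong e⁻–e⁻ repulsion, so Cl actually releases more energy on gaining an electron.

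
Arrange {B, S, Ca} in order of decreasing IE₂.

IE_2 is the cost of taking one more electron from the +1 cation: B⁺ still has 2 valence electrons; S⁺ still has 5 valence electrons; Ca⁺ still has 1 valence electron.
All are still removing valence electrons, so compare the +1 ions as you would atoms: IE_2 generally rises across a period (higher Z_eff) and falls down a group (larger shell), subject to the usual subshell exceptions.
Valence configurations: B⁺ [He]2s², S⁺ [Ne]3s²3p³, Ca⁺ [Ar]4s¹.
Approximate IE_2 values (kJ/mol): B 2427, S 2252, Ca 1145.
Putting it together, IE_2: Ca < S < B.

B, S, Ca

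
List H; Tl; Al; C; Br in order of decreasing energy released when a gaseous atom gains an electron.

Atoms with high Z_eff and room in the valence shell (especially the halogens) have the most exothermic electron affinities.
Neither a single period nor a single group — weigh both effects.
Al > Tl: Al sits above Tl in group 13, so the down-group effect alone puts Al higher.
H > Al: period and group pull opposite ways; the down-group shift dominates (73 vs 42 kJ/mol).
C > H: period and group pull opposite ways; the across-period shift dominates (122 vs 73 kJ/mol).
Br > C: the two effects oppose for this pair; the across-period effect wins (325 vs 122 kJ/mol).
Tabulated electron affinity (kJ/mol): H 73, C 122, Al 42, Br 325, Tl 19.
So from highest to lowest: Br > C > H > Al > Tl.

Br, C, H, Al, Tl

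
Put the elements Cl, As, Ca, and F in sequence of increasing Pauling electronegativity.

Atoms toward the upper right of the periodic table pull bonding electrons most strongly.
These span different periods and groups, so the two trends combine.
As > Ca: As lies to the right of Ca in period 4, so the across-period effect alone puts As higher.
Cl > As: both effects reinforce here, so Cl is clearly the higher of the two.
F > Cl: F sits above Cl in group 17, so the down-group effect alone puts F higher.
Tabulated electronegativity (Pauling): F 3.98, Cl 3.16, Ca 1.00, As 2.18.
So from lowest to highest: Ca < As < Cl < F.

Ca < As < Cl < F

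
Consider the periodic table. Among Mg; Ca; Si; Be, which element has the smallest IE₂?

After 1 electron has been removed, what remains? Mg⁺ still has 1 valence electron; Ca⁺ still has 1 valence electron; Si⁺ still has 3 valence electrons; Be⁺ still has 1 valence electron.
All are still removing valence electrons, so compare the +1 ions as you would atoms: IE_2 generally rises across a period (higher Z_eff) and falls down a group (larger shell), subject to the usual subshell exceptions.
Valence configurations: Mg⁺ [Ne]3s¹, Ca⁺ [Ar]4s¹, Si⁺ [Ne]3s²3p¹, Be⁺ [He]2s¹.
Tabulated IE_2 (kJ/mol): Mg 1451, Ca 1145, Si 1577, Be 1757.
Hence IE_2: Ca < Mg < Si < Be.

Ca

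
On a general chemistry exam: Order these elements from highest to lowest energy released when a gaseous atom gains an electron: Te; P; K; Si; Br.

Br > Te > Si > P > K

Si is in period 3, group 14; P is in period 3, group 15; K is in period 4, group 1; Br is in period 4, group 17; Te is in period 5, group 16.
EA tends to increase across a period and decrease down a group, though the pattern is less regular than for IE or radius.
These span different periods and groups, so the two trends combine.
P > K: both effects reinforce here, so P is clearly the higher of the two.
Si > P: this pair runs against the simple trend — see the exception note.
Te > Si: the two effects oppose for this pair; the across-period effect wins (190 vs 134 kJ/mol).
Br > Te: relative to Te, both the across-period and down-group shifts push Br's electron affinity up.
Note the exception: Si has a higher electron affinity than P, contrary to the simple trend — adding an electron to P's half-filled 3p³ is unfavourable, so Si (3p²) has the more exothermic EA.
Approximate values (kJ/mol): Si 134, P 72, K 48, Br 325, Te 190.
So from highest to lowest: Br > Te > Si > P > K.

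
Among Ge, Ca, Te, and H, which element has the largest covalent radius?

Radius decreases left→right (rising Z_eff, same n) and increases top→bottom (higher n).
These span different periods and groups, so the two trends combine.
Ge > H: the two effects oppose for this pair; the down-group effect wins (121 vs 32 pm).
Te > Ge: period and group pull opposite ways; the down-group shift dominates (136 vs 121 pm).
Ca > Te: period and group pull opposite ways; the across-period shift dominates (171 vs 136 pm).
Tabulated atomic radius (pm): H 32, Ca 171, Ge 121, Te 136.
The largest covalent radius among these belongs to Ca.

Ca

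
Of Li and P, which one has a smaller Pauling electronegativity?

Li is in period 2, group 1; P is in period 3, group 15.
Electronegativity increases across a period and decreases down a group, tracking effective nuclear charge and atomic size.
Here both period and group differ, so the two effects have to be weighed against each other.
P > Li: the two effects oppose for this pair; the across-period effect wins (2.19 vs 0.98).
Approximate values (Pauling): Li 0.98, P 2.19.
So Li has the smaller Pauling electronegativity (Li < P).

Li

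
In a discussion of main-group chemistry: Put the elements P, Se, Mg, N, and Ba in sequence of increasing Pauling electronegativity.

N is in period 2, group 15; Mg is in period 3, group 2; P is in period 3, group 15; Se is in period 4, group 16; Ba is in period 6, group 2.
Atoms toward the upper right of the periodic table pull bonding electrons most strongly.
Neither a single period nor a single group — weigh both effects.
Mg > Ba: Mg sits above Ba in group 2, so the down-group effect alone puts Mg higher.
P > Mg: P lies to the right of Mg in period 3, so the across-period effect alone puts P higher.
Se > P: period and group pull opposite ways; the across-period shift dominates (2.55 vs 2.19).
N > Se: period and group pull opposite ways; the down-group shift dominates (3.04 vs 2.55).
For reference (Pauling): N 3.04, Mg 1.31, P 2.19, Se 2.55, Ba 0.89.
So from lowest to highest: Ba < Mg < P < Se < N.

Ba < Mg < P < Se < N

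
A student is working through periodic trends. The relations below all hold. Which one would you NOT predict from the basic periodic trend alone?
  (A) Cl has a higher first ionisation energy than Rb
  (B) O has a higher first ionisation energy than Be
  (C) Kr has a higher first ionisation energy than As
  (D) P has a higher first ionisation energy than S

The general trend: first ionisation energy increases across a period and decreases down a group.
(A) Cl (period 3, group 17) vs Rb (period 5, group 1): the stated order agrees with the simple trend.
(B) O (period 2, group 16) vs Be (period 2, group 2): the stated order agrees with the simple trend.
(C) Kr (period 4, group 18) vs As (period 4, group 15): the stated order agrees with the simple trend.
(D) P (period 3, group 15) vs S (period 3, group 16): the stated order contradicts the simple trend.
The exception is (D): S (3p⁴) ionizes more easily than half-filled P (3p³) because the paired 3p electron in S is pushed out by e⁻–e⁻ repulsion.

(D)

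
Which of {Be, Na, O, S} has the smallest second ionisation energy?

Be

Consider each +1 ion: Be⁺ still has 1 valence electron; Na⁺ is the bare [Ne] core; O⁺ still has 5 valence electrons; S⁺ still has 5 valence electrons.
Core electrons are held far more tightly than valence electrons, so Na tops the IE_2 order.
Valence configurations: Be⁺ [He]2s¹, O⁺ [He]2s²2p³, S⁺ [Ne]3s²3p³.
Approximate IE_2 values (kJ/mol): Be 1757, Na 4562, O 3388, S 2252.
Putting it together, IE_2: Be < S < O < Na.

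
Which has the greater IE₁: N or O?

N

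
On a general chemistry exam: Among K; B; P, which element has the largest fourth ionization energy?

Consider each +3 ion: K³⁺ is already 2 electrons into the core; B³⁺ is the bare [He] core; P³⁺ still has 2 valence electrons.
Core electrons are held far more tightly than valence electrons, so K and B top the IE_4 order.
Approximate IE_4 values (kJ/mol): K 5877, B 25026, P 4964.
Hence IE_4: P < K < B.

B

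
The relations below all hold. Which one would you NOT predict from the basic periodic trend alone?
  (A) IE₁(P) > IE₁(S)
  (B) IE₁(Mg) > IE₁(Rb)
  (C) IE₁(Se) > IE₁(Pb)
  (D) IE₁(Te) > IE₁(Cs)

(A)

The general trend: IE₁ increases across a period and decreases down a group.
(A) P (period 3, group 15) vs S (period 3, group 16): the stated order contradicts the simple trend.
(B) Mg (period 3, group 2) vs Rb (period 5, group 1): the stated order agrees with the simple trend.
(C) Se (period 4, group 16) vs Pb (period 6, group 14): the stated order agrees with the simple trend.
(D) Te (period 5, group 16) vs Cs (period 6, group 1): the stated order agrees with the simple trend.
The exception is (A): S (3p⁴) ionizes more easily than half-filled P (3p³) because the paired 3p electron in S is pushed out by e⁻–e⁻ repulsion.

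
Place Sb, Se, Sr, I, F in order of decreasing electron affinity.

F is in period 2, group 17; Se is in period 4, group 16; Sr is in period 5, group 2; Sb is in period 5, group 15; I is in period 5, group 17.
EA tends to increase across a period and decrease down a group, though the pattern is less regular than for IE or radius.
These span different periods and groups, so the two trends combine.
Sb > Sr: Sb lies to the right of Sr in period 5, so the across-period effect alone puts Sb higher.
Se > Sb: relative to Sb, both the across-period and down-group shifts push Se's electron affinity up.
I > Se: the two effects oppose for this pair; the across-period effect wins (295 vs 195 kJ/mol).
F > I: they share group 17; the group trend gives F the larger value.
For reference (kJ/mol): F 328, Se 195, Sr 5, Sb 103, I 295.
So from highest to lowest: F > I > Se > Sb > Sr.

F, I, Se, Sb, Sr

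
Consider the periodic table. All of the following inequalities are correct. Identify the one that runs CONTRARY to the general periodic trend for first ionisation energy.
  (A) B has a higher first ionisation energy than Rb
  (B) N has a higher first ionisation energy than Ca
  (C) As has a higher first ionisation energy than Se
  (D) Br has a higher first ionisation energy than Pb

(C)

The general trend: first ionisation energy increases across a period and decreases down a group.
(A) B (period 2, group 13) vs Rb (period 5, group 1): the stated order agrees with the simple trend.
(B) N (period 2, group 15) vs Ca (period 4, group 2): the stated order agrees with the simple trend.
(C) As (period 4, group 15) vs Se (period 4, group 16): the stated order contradicts the simple trend.
(D) Br (period 4, group 17) vs Pb (period 6, group 14): the stated order agrees with the simple trend.
The exception is (C): Se (4p⁴) ionizes more easily than half-filled As (4p³).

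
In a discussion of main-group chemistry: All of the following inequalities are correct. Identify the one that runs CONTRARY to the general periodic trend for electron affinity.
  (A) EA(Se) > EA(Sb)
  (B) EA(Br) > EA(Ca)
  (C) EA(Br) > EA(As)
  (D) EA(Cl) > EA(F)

The general trend: electron affinity increases across a period and decreases down a group.
(A) Se (period 4, group 16) vs Sb (period 5, group 15): the stated order agrees with the simple trend.
(B) Br (period 4, group 17) vs Ca (period 4, group 2): the stated order agrees with the simple trend.
(C) Br (period 4, group 17) vs As (period 4, group 15): the stated order agrees with the simple trend.
(D) Cl (period 3, group 17) vs F (period 2, group 17): the stated order contradicts the simple trend.
The exception is (D): F's small 2p subshell makes the incoming electron feel strong e⁻–e⁻ repulsion, so Cl actually releases more energy on gaining an electron.

(D)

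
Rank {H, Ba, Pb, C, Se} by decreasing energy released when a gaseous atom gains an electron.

H is in period 1, group 1; C is in period 2, group 14; Se is in period 4, group 16; Ba is in period 6, group 2; Pb is in period 6, group 14.
Atoms with high Z_eff and room in the valence shell (especially the halogens) have the most exothermic electron affinities.
Neither a single period nor a single group — weigh both effects.
Pb > Ba: both are in period 6; the period trend gives Pb the larger value.
H > Pb: the two effects oppose for this pair; the down-group effect wins (73 vs 35 kJ/mol).
C > H: the two effects oppose for this pair; the across-period effect wins (122 vs 73 kJ/mol).
Se > C: period and group pull opposite ways; the across-period shift dominates (195 vs 122 kJ/mol).
Tabulated electron affinity (kJ/mol): H 73, C 122, Se 195, Ba 14, Pb 35.
So from highest to lowest: Se > C > H > Pb > Ba.

Se > C > H > Pb > Ba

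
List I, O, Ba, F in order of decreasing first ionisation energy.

F > O > I > Ba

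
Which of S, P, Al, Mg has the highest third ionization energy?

Mg

IE_3 is the cost of taking one more electron from the +2 cation: S²⁺ still has 4 valence electrons; P²⁺ still has 3 valence electrons; Al²⁺ still has 1 valence electron; Mg²⁺ is the bare [Ne] core.
Core electrons are held far more tightly than valence electrons, so Mg tops the IE_3 order.
Valence configurations: S²⁺ [Ne]3s²3p², P²⁺ [Ne]3s²3p¹, Al²⁺ [Ne]3s¹.
Approximate IE_3 values (kJ/mol): S 3357, P 2914, Al 2745, Mg 7733.
Overall IE_3 order: Al < P < S < Mg.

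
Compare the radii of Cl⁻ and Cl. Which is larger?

Cl⁻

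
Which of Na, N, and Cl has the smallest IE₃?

Cl

The third ionization energy removes an electron from the +2 ion. For each element: Na²⁺ is already 1 electron into the core; N²⁺ still has 3 valence electrons; Cl²⁺ still has 5 valence electrons.
Core electrons are held far more tightly than valence electrons, so Na tops the IE_3 order.
Valence configurations: N²⁺ [He]2s²2p¹, Cl²⁺ [Ne]3s²3p³.
Tabulated IE_3 (kJ/mol): Na 6910, N 4578, Cl 3822.
Overall IE_3 order: Cl < N < Na.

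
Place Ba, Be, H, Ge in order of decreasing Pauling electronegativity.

H is in period 1, group 1; Be is in period 2, group 2; Ge is in period 4, group 14; Ba is in period 6, group 2.
Electronegativity increases across a period and decreases down a group, tracking effective nuclear charge and atomic size.
Here both period and group differ, so the two effects have to be weighed against each other.
Be > Ba: they share group 2; the group trend gives Be the larger value.
Ge > Be: the two effects oppose for this pair; the across-period effect wins (2.01 vs 1.57).
H > Ge: period and group pull opposite ways; the down-group shift dominates (2.20 vs 2.01).
Tabulated electronegativity (Pauling): H 2.20, Be 1.57, Ge 2.01, Ba 0.89.
So from highest to lowest: H > Ge > Be > Ba.

H > Ge > Be > Ba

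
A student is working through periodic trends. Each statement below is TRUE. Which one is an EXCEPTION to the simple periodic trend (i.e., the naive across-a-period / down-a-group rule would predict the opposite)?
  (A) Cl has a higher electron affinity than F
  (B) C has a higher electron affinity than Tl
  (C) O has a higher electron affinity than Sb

(A)

The general trend: electron affinity increases across a period and decreases down a group.
(A) Cl (period 3, group 17) vs F (period 2, group 17): the stated order contradicts the simple trend.
(B) C (period 2, group 14) vs Tl (period 6, group 13): the stated order agrees with the simple trend.
(C) O (period 2, group 16) vs Sb (period 5, group 15): the stated order agrees with the simple trend.
The exception is (A): F's small 2p subshell makes the incoming electron feel strong e⁻–e⁻ repulsion, so Cl actually releases more energy on gaining an electron.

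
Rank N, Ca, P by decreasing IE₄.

N, Ca, P

Consider each +3 ion: N³⁺ still has 2 valence electrons; Ca³⁺ is already 1 electron into the core; P³⁺ still has 2 valence electrons.
Usually core removal costs more than valence removal, but here the competition is close: a tightly held n=2 valence electron can cost more to remove than an n=3 core electron, so the actual values have to decide it.
Valence configurations: N³⁺ [He]2s², P³⁺ [Ne]3s².
Approximate IE_4 values (kJ/mol): N 7475, Ca 6491, P 4964.
Overall IE_4 order: P < Ca < N.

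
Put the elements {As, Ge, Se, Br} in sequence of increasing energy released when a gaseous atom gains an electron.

As < Ge < Se < Br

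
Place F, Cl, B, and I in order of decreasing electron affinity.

Cl, F, I, B

B is in period 2, group 13; F is in period 2, group 17; Cl is in period 3, group 17; I is in period 5, group 17.
Electron affinity generally becomes more exothermic across a period toward the halogens and less exothermic down a group.
Neither a single period nor a single group — weigh both effects.
I > B: period and group pull opposite ways; the across-period shift dominates (295 vs 27 kJ/mol).
F > I: they share group 17; the group trend gives F the larger value.
Cl > F: this pair runs against the simple trend — see the exception note.
Note the exception: Cl has a higher electron affinity than F, contrary to the simple trend — F's small 2p subshell makes the incoming electron feel strong e⁻–e⁻ repulsion, so Cl actually releases more energy on gaining an electron.
Approximate values (kJ/mol): B 27, F 328, Cl 349, I 295.
So from highest to lowest: Cl > F > I > B.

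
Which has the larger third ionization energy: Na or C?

The third ionization energy removes an electron from the +2 ion. For each element: Na²⁺ is already 1 electron into the core; C²⁺ still has 2 valence electrons.
Pulling an electron out of a noble-gas core costs far more than removing a remaining valence electron, so Na sits at the high end of IE_3.
The numbers (kJ/mol): Na 6910, C 4620.
Overall IE_3 order: C < Na.

Na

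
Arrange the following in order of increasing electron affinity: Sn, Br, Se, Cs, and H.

Cs < H < Sn < Se < Br

Adding an electron releases more energy for atoms nearer the top right (short of the noble gases).
Neither a single period nor a single group — weigh both effects.
H > Cs: they share group 1; the group trend gives H the larger value.
Sn > H: the two effects oppose for this pair; the across-period effect wins (107 vs 73 kJ/mol).
Se > Sn: relative to Sn, both the across-period and down-group shifts push Se's electron affinity up.
Br > Se: Br lies to the right of Se in period 4, so the across-period effect alone puts Br higher.
Approximate values (kJ/mol): H 73, Se 195, Br 325, Sn 107, Cs 46.
So from lowest to highest: Cs < H < Sn < Se < Br.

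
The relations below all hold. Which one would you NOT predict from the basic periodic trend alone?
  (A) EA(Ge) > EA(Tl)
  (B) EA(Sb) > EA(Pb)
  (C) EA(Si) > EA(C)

(C)

The general trend: electron affinity increases across a period and decreases down a group.
(A) Ge (period 4, group 14) vs Tl (period 6, group 13): the stated order agrees with the simple trend.
(B) Sb (period 5, group 15) vs Pb (period 6, group 14): the stated order agrees with the simple trend.
(C) Si (period 3, group 14) vs C (period 2, group 14): the stated order contradicts the simple trend.
The exception is (C): Si's larger, more diffuse 3p orbitals accept an added electron slightly more readily than C's compact 2p.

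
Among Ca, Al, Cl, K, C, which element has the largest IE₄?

Al

The fourth ionization energy removes an electron from the +3 ion. For each element: Ca³⁺ is already 1 electron into the core; Al³⁺ is the bare [Ne] core; Cl³⁺ still has 4 valence electrons; K³⁺ is already 2 electrons into the core; C³⁺ still has 1 valence electron.
Usually core removal costs more than valence removal, but here the competition is close: a tightly held n=2 valence electron can cost more to remove than an n=3 core electron, so the actual values have to decide it.
Valence configurations: Cl³⁺ [Ne]3s²3p², C³⁺ [He]2s¹.
The numbers (kJ/mol): Ca 6491, Al 11577, Cl 5159, K 5877, C 6223.
Putting it together, IE_4: Cl < K < C < Ca < Al.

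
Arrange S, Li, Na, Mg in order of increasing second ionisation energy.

Mg, S, Na, Li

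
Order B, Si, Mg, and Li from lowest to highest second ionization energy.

Mg, Si, B, Li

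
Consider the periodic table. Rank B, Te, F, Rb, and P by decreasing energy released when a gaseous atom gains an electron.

F > Te > P > Rb > B

B is in period 2, group 13; F is in period 2, group 17; P is in period 3, group 15; Rb is in period 5, group 1; Te is in period 5, group 16.
Atoms with high Z_eff and room in the valence shell (especially the halogens) have the most exothermic electron affinities.
Here both period and group differ, so the two effects have to be weighed against each other.
Rb > B: this pair runs against the simple trend — see the exception note.
P > Rb: relative to Rb, both the across-period and down-group shifts push P's electron affinity up.
Te > P: period and group pull opposite ways; the across-period shift dominates (190 vs 72 kJ/mol).
F > Te: relative to Te, both the across-period and down-group shifts push F's electron affinity up.
Note the exception: Rb has a higher electron affinity than B, contrary to the simple trend — B's ns²np¹ configuration gives only a small electron affinity — the sparsely filled np subshell binds an added electron weakly.
Tabulated electron affinity (kJ/mol): B 27, F 328, P 72, Rb 47, Te 190.
So from highest to lowest: F > Te > P > Rb > B.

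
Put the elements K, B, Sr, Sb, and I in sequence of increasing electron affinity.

Sr < B < K < Sb < I

Electron affinity generally becomes more exothermic across a period toward the halogens and less exothermic down a group.
Neither a single period nor a single group — weigh both effects.
B > Sr: both effects reinforce here, so B is clearly the higher of the two.
K > B: this pair runs against the simple trend — see the exception note.
Sb > K: period and group pull opposite ways; the across-period shift dominates (103 vs 48 kJ/mol).
I > Sb: both are in period 5; the period trend gives I the larger value.
Note the exception: K has a higher electron affinity than B, contrary to the simple trend — B's ns²np¹ configuration gives only a small electron affinity — the sparsely filled np subshell binds an added electron weakly.
For reference (kJ/mol): B 27, K 48, Sr 5, Sb 103, I 295.
So from lowest to highest: Sr < B < K < Sb < I.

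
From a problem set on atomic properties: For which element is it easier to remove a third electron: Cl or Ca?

IE_3 is the cost of taking one more electron from the +2 cation: Cl²⁺ still has 5 valence electrons; Ca²⁺ is the bare [Ar] core.
Core electrons are held far more tightly than valence electrons, so Ca tops the IE_3 order.
Tabulated IE_3 (kJ/mol): Cl 3822, Ca 4912.
Overall IE_3 order: Cl < Ca.

Cl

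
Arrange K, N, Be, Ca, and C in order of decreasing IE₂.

After 1 electron has been removed, what remains? K⁺ is the bare [Ar] core; N⁺ still has 4 valence electrons; Be⁺ still has 1 valence electron; Ca⁺ still has 1 valence electron; C⁺ still has 3 valence electrons.
Core electrons are held far more tightly than valence electrons, so K tops the IE_2 order.
Valence configurations: N⁺ [He]2s²2p², Be⁺ [He]2s¹, Ca⁺ [Ar]4s¹, C⁺ [He]2s²2p¹.
The numbers (kJ/mol): K 3052, N 2856, Be 1757, Ca 1145, C 2353.
Overall IE_2 order: Ca < Be < C < N < K.

K > N > C > Be > Ca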